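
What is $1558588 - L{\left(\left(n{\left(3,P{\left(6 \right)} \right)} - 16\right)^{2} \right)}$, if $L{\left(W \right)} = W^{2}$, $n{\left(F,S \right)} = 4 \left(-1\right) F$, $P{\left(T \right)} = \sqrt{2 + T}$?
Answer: $943932$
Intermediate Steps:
$n{\left(F,S \right)} = - 4 F$
$1558588 - L{\left(\left(n{\left(3,P{\left(6 \right)} \right)} - 16\right)^{2} \right)} = 1558588 - \left(\left(\left(-4\right) 3 - 16\right)^{2}\right)^{2} = 1558588 - \left(\left(-12 - 16\right)^{2}\right)^{2} = 1558588 - \left(\left(-28\right)^{2}\right)^{2} = 1558588 - 784^{2} = 1558588 - 614656 = 943932$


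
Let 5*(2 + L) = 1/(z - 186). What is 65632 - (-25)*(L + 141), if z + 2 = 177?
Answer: 760172/11 ≈ 69107.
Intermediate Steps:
z = 175 (z = -2 + 177 = 175)
L = -111/55 (L = -2 + 1/(5*(175 - 186)) = -2 + (⅕)/(-11) = -2 + (⅕)*(-1/11) = -2 - 1/55 = -111/55 ≈ -2.0182)
65632 - (-25)*(L + 141) = 65632 - (-25)*(-111/55 + 141) = 65632 - (-25)*7644/55 = 65632 - 1*(-38220/11) = 65632 + 38220/11 = 760172/11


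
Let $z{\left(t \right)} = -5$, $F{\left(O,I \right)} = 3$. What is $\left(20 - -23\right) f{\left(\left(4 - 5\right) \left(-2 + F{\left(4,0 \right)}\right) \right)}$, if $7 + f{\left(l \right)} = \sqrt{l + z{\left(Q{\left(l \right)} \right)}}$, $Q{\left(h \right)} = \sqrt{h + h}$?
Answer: $-301 + 43 i \sqrt{6} \approx -301.0 + 105.33 i$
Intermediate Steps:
$Q{\left(h \right)} = \sqrt{2} \sqrt{h}$ ($Q{\left(h \right)} = \sqrt{2 h} = \sqrt{2} \sqrt{h}$)
$f{\left(l \right)} = -7 + \sqrt{-5 + l}$ ($f{\left(l \right)} = -7 + \sqrt{l - 5} = -7 + \sqrt{-5 + l}$)
$\left(20 - -23\right) f{\left(\left(4 - 5\right) \left(-2 + F{\left(4,0 \right)}\right) \right)} = \left(20 - -23\right) \left(-7 + \sqrt{-5 + \left(4 - 5\right) \left(-2 + 3\right)}\right) = \left(20 + 23\right) \left(-7 + \sqrt{-5 - 1}\right) = 43 \left(-7 + \sqrt{-5 - 1}\right) = 43 \left(-7 + \sqrt{-6}\right) = 43 \left(-7 + i \sqrt{6}\right) = -301 + 43 i \sqrt{6}$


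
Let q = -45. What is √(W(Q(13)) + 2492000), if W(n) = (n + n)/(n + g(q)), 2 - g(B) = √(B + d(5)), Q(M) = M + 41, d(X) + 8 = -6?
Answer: 2*√((34888027 - 623000*I*√59)/(56 - I*√59)) ≈ 1578.6 + 8.2238e-5*I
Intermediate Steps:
d(X) = -14 (d(X) = -8 - 6 = -14)
Q(M) = 41 + M
g(B) = 2 - √(-14 + B) (g(B) = 2 - √(B - 14) = 2 - √(-14 + B))
W(n) = 2*n/(2 + n - I*√59) (W(n) = (n + n)/(n + (2 - √(-14 - 45))) = (2*n)/(n + (2 - √(-59))) = (2*n)/(n + (2 - I*√59)) = (2*n)/(2 + n - I*√59) = 2*n/(2 + n - I*√59))
√(W(Q(13)) + 2492000) = √(2*(41 + 13)/(2 + (41 + 13) - I*√59) + 2492000) = √(2*54/(2 + 54 - I*√59) + 2492000) = √(2*54/(56 - I*√59) + 2492000) = √(108/(56 - I*√59) + 2492000) = √(2492000 + 108/(56 - I*√59))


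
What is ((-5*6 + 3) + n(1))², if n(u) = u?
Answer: 676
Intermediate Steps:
((-5*6 + 3) + n(1))² = ((-5*6 + 3) + 1)² = ((-30 + 3) + 1)² = (-27 + 1)² = (-26)² = 676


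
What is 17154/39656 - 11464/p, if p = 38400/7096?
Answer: -6299412397/2974200 ≈ -2118.0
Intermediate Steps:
p = 4800/887 (p = 38400*(1/7096) = 4800/887 ≈ 5.4115)
17154/39656 - 11464/p = 17154/39656 - 11464/4800/887 = 17154*(1/39656) - 11464*887/4800 = 8577/19828 - 1271071/600 = -6299412397/2974200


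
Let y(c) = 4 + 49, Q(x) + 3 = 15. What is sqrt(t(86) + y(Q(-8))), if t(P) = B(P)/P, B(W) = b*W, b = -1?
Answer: 2*sqrt(13) ≈ 7.2111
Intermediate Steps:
Q(x) = 12 (Q(x) = -3 + 15 = 12)
y(c) = 53
B(W) = -W
t(P) = -1 (t(P) = (-P)/P = -1)
sqrt(t(86) + y(Q(-8))) = sqrt(-1 + 53) = sqrt(52) = 2*sqrt(13)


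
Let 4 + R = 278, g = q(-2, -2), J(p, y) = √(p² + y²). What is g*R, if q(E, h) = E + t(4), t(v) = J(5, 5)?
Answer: -548 + 1370*√2 ≈ 1389.5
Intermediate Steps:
t(v) = 5*√2 (t(v) = √(5² + 5²) = √(25 + 25) = √50 = 5*√2)
q(E, h) = E + 5*√2
g = -2 + 5*√2 ≈ 5.0711
R = 274 (R = -4 + 278 = 274)
g*R = (-2 + 5*√2)*274 = -548 + 1370*√2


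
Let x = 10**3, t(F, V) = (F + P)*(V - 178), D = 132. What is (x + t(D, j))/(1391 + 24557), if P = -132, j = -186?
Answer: 250/6487 ≈ 0.038539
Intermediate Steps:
t(F, V) = (-178 + V)*(-132 + F) (t(F, V) = (F - 132)*(V - 178) = (-132 + F)*(-178 + V) = (-178 + V)*(-132 + F))
x = 1000
(x + t(D, j))/(1391 + 24557) = (1000 + (23496 - 178*132 - 132*(-186) + 132*(-186)))/(1391 + 24557) = (1000 + (23496 - 23496 + 24552 - 24552))/25948 = (1000 + 0)*(1/25948) = 1000*(1/25948) = 250/6487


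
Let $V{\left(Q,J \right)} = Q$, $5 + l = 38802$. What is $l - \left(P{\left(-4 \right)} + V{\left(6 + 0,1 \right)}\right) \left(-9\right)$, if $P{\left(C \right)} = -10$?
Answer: $38761$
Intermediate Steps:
$l = 38797$ ($l = -5 + 38802 = 38797$)
$l - \left(P{\left(-4 \right)} + V{\left(6 + 0,1 \right)}\right) \left(-9\right) = 38797 - \left(-10 + \left(6 + 0\right)\right) \left(-9\right) = 38797 - \left(-10 + 6\right) \left(-9\right) = 38797 - \left(-4\right) \left(-9\right) = 38797 - 36 = 38761$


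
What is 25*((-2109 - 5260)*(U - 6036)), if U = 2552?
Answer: 641839900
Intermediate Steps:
25*((-2109 - 5260)*(U - 6036)) = 25*((-2109 - 5260)*(2552 - 6036)) = 25*(-7369*(-3484)) = 25*25673596 = 641839900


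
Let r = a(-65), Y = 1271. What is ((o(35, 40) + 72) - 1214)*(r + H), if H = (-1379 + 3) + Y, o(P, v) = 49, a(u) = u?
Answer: 185810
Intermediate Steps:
H = -105 (H = (-1379 + 3) + 1271 = -1376 + 1271 = -105)
r = -65
((o(35, 40) + 72) - 1214)*(r + H) = ((49 + 72) - 1214)*(-65 - 105) = (121 - 1214)*(-170) = -1093*(-170) = 185810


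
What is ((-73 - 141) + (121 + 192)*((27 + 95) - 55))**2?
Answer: 430853049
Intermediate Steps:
((-73 - 141) + (121 + 192)*((27 + 95) - 55))**2 = (-214 + 313*(122 - 55))**2 = (-214 + 313*67)**2 = (-214 + 20971)**2 = 20757**2 = 430853049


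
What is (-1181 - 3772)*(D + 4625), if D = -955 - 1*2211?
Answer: -7226427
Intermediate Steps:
D = -3166 (D = -955 - 2211 = -3166)
(-1181 - 3772)*(D + 4625) = (-1181 - 3772)*(-3166 + 4625) = -4953*1459 = -7226427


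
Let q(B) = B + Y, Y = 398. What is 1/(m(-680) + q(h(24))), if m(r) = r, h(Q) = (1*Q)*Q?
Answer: 1/294 ≈ 0.0034014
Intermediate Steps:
h(Q) = Q² (h(Q) = Q*Q = Q²)
q(B) = 398 + B (q(B) = B + 398 = 398 + B)
1/(m(-680) + q(h(24))) = 1/(-680 + (398 + 24²)) = 1/(-680 + (398 + 576)) = 1/(-680 + 974) = 1/294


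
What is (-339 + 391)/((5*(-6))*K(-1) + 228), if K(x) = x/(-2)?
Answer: 52/213 ≈ 0.24413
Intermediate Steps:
K(x) = -x/2 (K(x) = x*(-½) = -x/2)
(-339 + 391)/((5*(-6))*K(-1) + 228) = (-339 + 391)/((5*(-6))*(-½*(-1)) + 228) = 52/(-30*½ + 228) = 52/(-15 + 228) = 52/213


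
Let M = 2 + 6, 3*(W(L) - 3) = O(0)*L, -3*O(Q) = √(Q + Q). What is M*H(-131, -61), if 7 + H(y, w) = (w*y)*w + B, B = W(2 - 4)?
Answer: -3899640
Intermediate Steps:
O(Q) = -√2*√Q/3 (O(Q) = -√(Q + Q)/3 = -√2*√Q/3)
W(L) = 3 (W(L) = 3 + ((-√2*√0/3)*L)/3 = 3 + ((-⅓*√2*0)*L)/3 = 3 + (0*L)/3 = 3 + (⅓)*0 = 3 + 0 = 3)
B = 3
H(y, w) = -4 + y*w² (H(y, w) = -7 + ((w*y)*w + 3) = -7 + (y*w² + 3) = -7 + (3 + y*w²) = -4 + y*w²)
M = 8
M*H(-131, -61) = 8*(-4 - 131*(-61)²) = 8*(-4 - 131*3721) = 8*(-4 - 487451) = 8*(-487455) = -3899640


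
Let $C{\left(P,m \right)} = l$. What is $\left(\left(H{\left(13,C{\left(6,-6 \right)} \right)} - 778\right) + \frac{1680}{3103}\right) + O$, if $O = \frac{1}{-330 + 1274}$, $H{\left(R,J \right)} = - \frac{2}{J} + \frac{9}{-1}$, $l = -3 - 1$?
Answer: $- \frac{2302251945}{2929232} \approx -785.96$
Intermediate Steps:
$l = -4$
$C{\left(P,m \right)} = -4$
$H{\left(R,J \right)} = -9 - \frac{2}{J}$ ($H{\left(R,J \right)} = - \frac{2}{J} + 9 \left(-1\right) = - \frac{2}{J} - 9 = -9 - \frac{2}{J}$)
$O = \frac{1}{944} \approx 0.0010593$
$\left(\left(H{\left(13,C{\left(6,-6 \right)} \right)} - 778\right) + \frac{1680}{3103}\right) + O = \left(\left(\left(-9 - \frac{2}{-4}\right) - 778\right) + \frac{1680}{3103}\right) + \frac{1}{944} = \left(\left(\left(-9 - - \frac{1}{2}\right) - 778\right) + 1680 \cdot \frac{1}{3103}\right) + \frac{1}{944} = \left(\left(\left(-9 + \frac{1}{2}\right) - 778\right) + \frac{1680}{3103}\right) + \frac{1}{944} = \left(\left(- \frac{17}{2} - 778\right) + \frac{1680}{3103}\right) + \frac{1}{944} = \left(- \frac{1573}{2} + \frac{1680}{3103}\right) + \frac{1}{944} = - \frac{4877659}{6206} + \frac{1}{944} = - \frac{2302251945}{2929232}$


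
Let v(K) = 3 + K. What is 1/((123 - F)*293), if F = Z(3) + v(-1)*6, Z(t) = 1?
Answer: 1/32230 ≈ 3.1027e-5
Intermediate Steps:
F = 13 (F = 1 + (3 - 1)*6 = 1 + 2*6 = 1 + 12 = 13)
1/((123 - F)*293) = 1/((123 - 1*13)*293) = 1/((123 - 13)*293) = 1/(110*293) = 1/32230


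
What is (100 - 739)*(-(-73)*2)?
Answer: -93294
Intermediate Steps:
(100 - 739)*(-(-73)*2) = -(-639)*(-146) = -639*146 = -93294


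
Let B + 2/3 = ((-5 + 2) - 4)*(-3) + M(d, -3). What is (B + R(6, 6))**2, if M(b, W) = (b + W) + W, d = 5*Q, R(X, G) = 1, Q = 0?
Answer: 2116/9 ≈ 235.11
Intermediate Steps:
d = 0 (d = 5*0 = 0)
M(b, W) = b + 2*W (M(b, W) = (W + b) + W = b + 2*W)
B = 43/3 (B = -2/3 + (((-5 + 2) - 4)*(-3) + (0 + 2*(-3))) = -2/3 + ((-3 - 4)*(-3) + (0 - 6)) = -2/3 + (-7*(-3) - 6) = -2/3 + (21 - 6) = -2/3 + 15 = 43/3 ≈ 14.333)
(B + R(6, 6))**2 = (43/3 + 1)**2 = (46/3)**2 = 2116/9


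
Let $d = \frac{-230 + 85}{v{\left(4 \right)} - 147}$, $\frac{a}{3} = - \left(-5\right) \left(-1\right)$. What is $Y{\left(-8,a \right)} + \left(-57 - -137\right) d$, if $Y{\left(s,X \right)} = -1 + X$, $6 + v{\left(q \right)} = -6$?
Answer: $\frac{9056}{159} \approx 56.956$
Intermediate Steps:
$v{\left(q \right)} = -12$ ($v{\left(q \right)} = -6 - 6 = -12$)
$a = -15$ ($a = 3 \left(- \left(-5\right) \left(-1\right)\right) = 3 \left(\left(-1\right) 5\right) = 3 \left(-5\right) = -15$)
$d = \frac{145}{159}$ ($d = \frac{-230 + 85}{-12 - 147} = - \frac{145}{-159} = \left(-145\right) \left(- \frac{1}{159}\right) = \frac{145}{159} \approx 0.91195$)
$Y{\left(-8,a \right)} + \left(-57 - -137\right) d = \left(-1 - 15\right) + \left(-57 - -137\right) \frac{145}{159} = -16 + \left(-57 + 137\right) \frac{145}{159} = -16 + 80 \cdot \frac{145}{159} = -16 + \frac{11600}{159} = \frac{9056}{159}$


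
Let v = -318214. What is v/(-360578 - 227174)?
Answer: 159107/293876 ≈ 0.54141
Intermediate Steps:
v/(-360578 - 227174) = -318214/(-360578 - 227174) = -318214/(-587752) = -318214*(-1/587752) = 159107/293876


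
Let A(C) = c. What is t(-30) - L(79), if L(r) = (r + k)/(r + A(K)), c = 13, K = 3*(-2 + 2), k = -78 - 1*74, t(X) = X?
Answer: -2687/92 ≈ -29.207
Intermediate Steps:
k = -152 (k = -78 - 74 = -152)
K = 0 (K = 3*0 = 0)
A(C) = 13
L(r) = (-152 + r)/(13 + r) (L(r) = (r - 152)/(r + 13) = (-152 + r)/(13 + r))
t(-30) - L(79) = -30 - (-152 + 79)/(13 + 79) = -30 - (-73)/92 = -30 - 1*(-73/92) = -30 + 73/92 = -2687/92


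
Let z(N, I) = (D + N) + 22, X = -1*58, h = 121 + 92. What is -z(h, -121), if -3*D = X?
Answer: -763/3 ≈ -254.33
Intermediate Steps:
h = 213
X = -58
D = 58/3 (D = -1/3*(-58) = 58/3 ≈ 19.333)
z(N, I) = 124/3 + N (z(N, I) = (58/3 + N) + 22 = 124/3 + N)
-z(h, -121) = -(124/3 + 213) = -1*763/3 = -763/3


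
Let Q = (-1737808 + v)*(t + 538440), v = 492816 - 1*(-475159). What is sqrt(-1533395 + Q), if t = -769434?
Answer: sqrt(177825270607) ≈ 4.2169e+5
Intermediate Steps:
v = 967975 (v = 492816 + 475159 = 967975)
Q = 177826804002 (Q = (-1737808 + 967975)*(-769434 + 538440) = -769833*(-230994) = 177826804002)
sqrt(-1533395 + Q) = sqrt(-1533395 + 177826804002) = sqrt(177825270607)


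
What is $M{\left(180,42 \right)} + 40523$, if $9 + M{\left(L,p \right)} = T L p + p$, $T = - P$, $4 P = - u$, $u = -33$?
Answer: $-21814$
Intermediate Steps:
$P = \frac{33}{4}$ ($P = \frac{\left(-1\right) \left(-33\right)}{4} = \frac{1}{4} \cdot 33 = \frac{33}{4} \approx 8.25$)
$T = - \frac{33}{4}$ ($T = \left(-1\right) \frac{33}{4} = - \frac{33}{4} \approx -8.25$)
$M{\left(L,p \right)} = -9 + p - \frac{33 L p}{4}$ ($M{\left(L,p \right)} = -9 + \left(- \frac{33 L}{4} p + p\right) = -9 - \left(- p + \frac{33 L p}{4}\right) = -9 + p - \frac{33 L p}{4}$)
$M{\left(180,42 \right)} + 40523 = \left(-9 + 42 - 1485 \cdot 42\right) + 40523 = \left(-9 + 42 - 62370\right) + 40523 = -62337 + 40523 = -21814$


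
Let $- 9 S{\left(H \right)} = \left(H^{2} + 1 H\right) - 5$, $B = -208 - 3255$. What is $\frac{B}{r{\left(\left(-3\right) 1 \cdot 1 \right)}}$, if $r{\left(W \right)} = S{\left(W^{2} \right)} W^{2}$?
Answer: $\frac{3463}{85} \approx 40.741$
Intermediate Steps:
$B = -3463$
$S{\left(H \right)} = \frac{5}{9} - \frac{H}{9} - \frac{H^{2}}{9}$ ($S{\left(H \right)} = - \frac{\left(H^{2} + 1 H\right) - 5}{9} = - \frac{\left(H^{2} + H\right) - 5}{9} = - \frac{\left(H + H^{2}\right) - 5}{9} = - \frac{-5 + H + H^{2}}{9} = \frac{5}{9} - \frac{H}{9} - \frac{H^{2}}{9}$)
$r{\left(W \right)} = W^{2} \left(\frac{5}{9} - \frac{W^{2}}{9} - \frac{W^{4}}{9}\right)$ ($r{\left(W \right)} = \left(\frac{5}{9} - \frac{W^{2}}{9} - \frac{\left(W^{2}\right)^{2}}{9}\right) W^{2} = \left(\frac{5}{9} - \frac{W^{2}}{9} - \frac{W^{4}}{9}\right) W^{2} = W^{2} \left(\frac{5}{9} - \frac{W^{2}}{9} - \frac{W^{4}}{9}\right)$)
$\frac{B}{r{\left(\left(-3\right) 1 \cdot 1 \right)}} = - \frac{3463}{\frac{1}{9} \left(\left(-3\right) 1 \cdot 1\right)^{2} \left(5 - \left(\left(-3\right) 1 \cdot 1\right)^{2} - \left(\left(-3\right) 1 \cdot 1\right)^{4}\right)} = - \frac{3463}{\frac{1}{9} \left(\left(-3\right) 1\right)^{2} \left(5 - \left(\left(-3\right) 1\right)^{2} - \left(\left(-3\right) 1\right)^{4}\right)} = - \frac{3463}{\frac{1}{9} \left(-3\right)^{2} \left(5 - \left(-3\right)^{2} - \left(-3\right)^{4}\right)} = - \frac{3463}{\frac{1}{9} \cdot 9 \left(5 - 9 - 81\right)} = - \frac{3463}{\frac{1}{9} \cdot 9 \left(-85\right)} = - \frac{3463}{-85} = \left(-3463\right) \left(- \frac{1}{85}\right) = \frac{3463}{85}$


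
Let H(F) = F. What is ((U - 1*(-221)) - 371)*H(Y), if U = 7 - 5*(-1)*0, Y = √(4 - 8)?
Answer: -286*I ≈ -286.0*I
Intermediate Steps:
Y = 2*I (Y = √(-4) = 2*I ≈ 2.0*I)
U = 7 (U = 7 + 5*0 = 7 + 0 = 7)
((U - 1*(-221)) - 371)*H(Y) = ((7 - 1*(-221)) - 371)*(2*I) = ((7 + 221) - 371)*(2*I) = (228 - 371)*(2*I) = -286*I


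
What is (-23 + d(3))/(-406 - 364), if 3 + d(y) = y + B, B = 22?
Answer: 1/770 ≈ 0.0012987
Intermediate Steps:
d(y) = 19 + y (d(y) = -3 + (y + 22) = -3 + (22 + y) = 19 + y)
(-23 + d(3))/(-406 - 364) = (-23 + (19 + 3))/(-406 - 364) = (-23 + 22)/(-770) = -1*(-1/770) = 1/770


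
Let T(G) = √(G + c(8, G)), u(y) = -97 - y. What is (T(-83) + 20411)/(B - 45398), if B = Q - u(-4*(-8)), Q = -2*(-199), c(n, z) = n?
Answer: -20411/44871 - 5*I*√3/44871 ≈ -0.45488 - 0.000193*I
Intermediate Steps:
T(G) = √(8 + G) (T(G) = √(G + 8) = √(8 + G))
Q = 398
B = 527 (B = 398 - (-97 - (-4)*(-8)) = 398 - (-97 - 1*32) = 398 - (-97 - 32) = 398 - 1*(-129) = 398 + 129 = 527)
(T(-83) + 20411)/(B - 45398) = (√(8 - 83) + 20411)/(527 - 45398) = (√(-75) + 20411)/(-44871) = (5*I*√3 + 20411)*(-1/44871) = (20411 + 5*I*√3)*(-1/44871) = -20411/44871 - 5*I*√3/44871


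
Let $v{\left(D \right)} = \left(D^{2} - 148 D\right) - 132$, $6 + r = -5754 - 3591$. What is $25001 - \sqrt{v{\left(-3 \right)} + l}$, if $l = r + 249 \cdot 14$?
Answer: $25001 - 6 i \sqrt{154} \approx 25001.0 - 74.458 i$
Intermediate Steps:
$r = -9351$ ($r = -6 - 9345 = -9351$)
$l = -5865$ ($l = -9351 + 249 \cdot 14 = -9351 + 3486 = -5865$)
$v{\left(D \right)} = -132 + D^{2} - 148 D$
$25001 - \sqrt{v{\left(-3 \right)} + l} = 25001 - \sqrt{\left(-132 + \left(-3\right)^{2} - -444\right) - 5865} = 25001 - \sqrt{\left(-132 + 9 + 444\right) - 5865} = 25001 - \sqrt{321 - 5865} = 25001 - \sqrt{-5544} = 25001 - 6 i \sqrt{154}$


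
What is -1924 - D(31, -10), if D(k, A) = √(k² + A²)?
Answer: -1924 - √1061 ≈ -1956.6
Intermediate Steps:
D(k, A) = √(A² + k²)
-1924 - D(31, -10) = -1924 - √((-10)² + 31²) = -1924 - √(100 + 961) = -1924 - √1061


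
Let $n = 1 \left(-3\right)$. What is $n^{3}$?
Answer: $-27$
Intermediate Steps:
$n = -3$
$n^{3} = \left(-3\right)^{3} = -27$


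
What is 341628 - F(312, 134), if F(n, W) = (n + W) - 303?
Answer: 341485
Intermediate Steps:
F(n, W) = -303 + W + n (F(n, W) = (W + n) - 303 = -303 + W + n)
341628 - F(312, 134) = 341628 - (-303 + 134 + 312) = 341628 - 1*143 = 341628 - 143 = 341485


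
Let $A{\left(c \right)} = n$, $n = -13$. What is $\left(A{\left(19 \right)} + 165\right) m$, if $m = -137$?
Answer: $-20824$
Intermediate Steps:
$A{\left(c \right)} = -13$
$\left(A{\left(19 \right)} + 165\right) m = \left(-13 + 165\right) \left(-137\right) = 152 \left(-137\right) = -20824$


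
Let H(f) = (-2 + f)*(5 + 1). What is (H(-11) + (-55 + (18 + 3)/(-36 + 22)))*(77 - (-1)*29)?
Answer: -14257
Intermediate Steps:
H(f) = -12 + 6*f (H(f) = (-2 + f)*6 = -12 + 6*f)
(H(-11) + (-55 + (18 + 3)/(-36 + 22)))*(77 - (-1)*29) = ((-12 + 6*(-11)) + (-55 + (18 + 3)/(-36 + 22)))*(77 - (-1)*29) = ((-12 - 66) + (-55 + 21/(-14)))*(77 - 1*(-29)) = (-78 + (-55 + 21*(-1/14)))*(77 + 29) = (-78 + (-55 - 3/2))*106 = (-78 - 113/2)*106 = -269/2*106 = -14257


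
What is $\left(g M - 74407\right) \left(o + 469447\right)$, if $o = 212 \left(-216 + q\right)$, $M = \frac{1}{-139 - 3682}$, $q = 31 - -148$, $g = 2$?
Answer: $- \frac{131237956105847}{3821} \approx -3.4347 \cdot 10^{10}$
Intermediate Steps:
$q = 179$ ($q = 31 + 148 = 179$)
$M = - \frac{1}{3821}$ ($M = \frac{1}{-3821} = - \frac{1}{3821} \approx -0.00026171$)
$o = -7844$ ($o = 212 \left(-216 + 179\right) = 212 \left(-37\right) = -7844$)
$\left(g M - 74407\right) \left(o + 469447\right) = \left(2 \left(- \frac{1}{3821}\right) - 74407\right) \left(-7844 + 469447\right) = \left(- \frac{2}{3821} - 74407\right) 461603 = \left(- \frac{284309149}{3821}\right) 461603 = - \frac{131237956105847}{3821}$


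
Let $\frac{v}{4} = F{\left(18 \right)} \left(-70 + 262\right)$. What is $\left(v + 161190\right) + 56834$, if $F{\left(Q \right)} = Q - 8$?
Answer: $225704$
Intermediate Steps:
$F{\left(Q \right)} = -8 + Q$ ($F{\left(Q \right)} = Q - 8 = -8 + Q$)
$v = 7680$ ($v = 4 \left(-8 + 18\right) \left(-70 + 262\right) = 4 \cdot 10 \cdot 192 = 4 \cdot 1920 = 7680$)
$\left(v + 161190\right) + 56834 = \left(7680 + 161190\right) + 56834 = 168870 + 56834 = 225704$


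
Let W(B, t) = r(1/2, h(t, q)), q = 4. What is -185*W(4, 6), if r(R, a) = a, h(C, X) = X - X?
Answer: 0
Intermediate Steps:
h(C, X) = 0
W(B, t) = 0
-185*W(4, 6) = -185*0 = 0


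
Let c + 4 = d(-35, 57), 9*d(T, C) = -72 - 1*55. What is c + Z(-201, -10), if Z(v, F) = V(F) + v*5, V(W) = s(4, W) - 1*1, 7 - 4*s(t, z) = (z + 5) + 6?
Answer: -18407/18 ≈ -1022.6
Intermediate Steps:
d(T, C) = -127/9 (d(T, C) = (-72 - 1*55)/9 = (-72 - 55)/9 = (⅑)*(-127) = -127/9)
s(t, z) = -1 - z/4 (s(t, z) = 7/4 - ((z + 5) + 6)/4 = 7/4 - ((5 + z) + 6)/4 = 7/4 - (11 + z)/4 = 7/4 + (-11/4 - z/4) = -1 - z/4)
c = -163/9 (c = -4 - 127/9 = -163/9 ≈ -18.111)
V(W) = -2 - W/4 (V(W) = (-1 - W/4) - 1*1 = (-1 - W/4) - 1 = -2 - W/4)
Z(v, F) = -2 + 5*v - F/4 (Z(v, F) = (-2 - F/4) + v*5 = (-2 - F/4) + 5*v = -2 + 5*v - F/4)
c + Z(-201, -10) = -163/9 + (-2 + 5*(-201) - ¼*(-10)) = -163/9 + (-2 - 1005 + 5/2) = -163/9 - 2009/2 = -18407/18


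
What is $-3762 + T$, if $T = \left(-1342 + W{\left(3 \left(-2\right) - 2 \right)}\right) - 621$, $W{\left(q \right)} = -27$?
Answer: $-5752$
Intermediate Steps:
$T = -1990$ ($T = \left(-1342 - 27\right) - 621 = -1369 - 621 = -1990$)
$-3762 + T = -3762 - 1990 = -5752$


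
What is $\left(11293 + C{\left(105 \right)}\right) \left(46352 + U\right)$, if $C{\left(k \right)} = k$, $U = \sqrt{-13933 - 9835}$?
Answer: $528320096 + 22796 i \sqrt{5942} \approx 5.2832 \cdot 10^{8} + 1.7572 \cdot 10^{6} i$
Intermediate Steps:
$U = 2 i \sqrt{5942}$ ($U = \sqrt{-23768} = 2 i \sqrt{5942} \approx 154.17 i$)
$\left(11293 + C{\left(105 \right)}\right) \left(46352 + U\right) = \left(11293 + 105\right) \left(46352 + 2 i \sqrt{5942}\right) = 11398 \left(46352 + 2 i \sqrt{5942}\right) = 528320096 + 22796 i \sqrt{5942}$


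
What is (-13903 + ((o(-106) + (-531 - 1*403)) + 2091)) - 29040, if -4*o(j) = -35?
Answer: -167109/4 ≈ -41777.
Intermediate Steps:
o(j) = 35/4 (o(j) = -1/4*(-35) = 35/4)
(-13903 + ((o(-106) + (-531 - 1*403)) + 2091)) - 29040 = (-13903 + ((35/4 + (-531 - 1*403)) + 2091)) - 29040 = (-13903 + ((35/4 + (-531 - 403)) + 2091)) - 29040 = (-13903 + ((35/4 - 934) + 2091)) - 29040 = (-13903 + (-3701/4 + 2091)) - 29040 = (-13903 + 4663/4) - 29040 = -50949/4 - 29040 = -167109/4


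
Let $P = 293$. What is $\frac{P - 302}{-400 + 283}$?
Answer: $\frac{1}{13} \approx 0.076923$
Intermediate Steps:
$\frac{P - 302}{-400 + 283} = \frac{293 - 302}{-400 + 283} = - \frac{9}{-117} = \left(-9\right) \left(- \frac{1}{117}\right) = \frac{1}{13}$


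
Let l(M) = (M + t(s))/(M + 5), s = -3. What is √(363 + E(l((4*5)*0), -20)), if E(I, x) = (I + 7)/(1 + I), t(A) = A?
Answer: √379 ≈ 19.468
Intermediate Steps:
l(M) = (-3 + M)/(5 + M) (l(M) = (M - 3)/(M + 5) = (-3 + M)/(5 + M))
E(I, x) = (7 + I)/(1 + I)
√(363 + E(l((4*5)*0), -20)) = √(363 + (7 + (-3 + (4*5)*0)/(5 + (4*5)*0))/(1 + (-3 + (4*5)*0)/(5 + (4*5)*0))) = √(363 + (7 + (-3 + 20*0)/(5 + 20*0))/(1 + (-3 + 20*0)/(5 + 20*0))) = √(363 + (7 + (-3 + 0)/(5 + 0))/(1 + (-3 + 0)/(5 + 0))) = √(363 + (7 - 3/5)/(1 - 3/5)) = √(363 + (7 + (⅕)*(-3))/(1 + (⅕)*(-3))) = √(363 + (7 - ⅗)/(1 - ⅗)) = √(363 + (32/5)/(⅖)) = √(363 + (5/2)*(32/5)) = √(363 + 16) = √379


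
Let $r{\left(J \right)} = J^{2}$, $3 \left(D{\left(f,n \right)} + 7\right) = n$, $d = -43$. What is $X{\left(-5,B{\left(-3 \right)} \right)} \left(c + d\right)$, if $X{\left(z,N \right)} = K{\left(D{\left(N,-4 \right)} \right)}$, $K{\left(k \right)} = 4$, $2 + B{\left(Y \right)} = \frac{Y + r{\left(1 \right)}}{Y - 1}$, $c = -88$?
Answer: $-524$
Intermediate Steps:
$D{\left(f,n \right)} = -7 + \frac{n}{3}$
$B{\left(Y \right)} = -2 + \frac{1 + Y}{-1 + Y}$ ($B{\left(Y \right)} = -2 + \frac{Y + 1^{2}}{Y - 1} = -2 + \frac{Y + 1}{-1 + Y} = -2 + \frac{1 + Y}{-1 + Y}$)
$X{\left(z,N \right)} = 4$
$X{\left(-5,B{\left(-3 \right)} \right)} \left(c + d\right) = 4 \left(-88 - 43\right) = 4 \left(-131\right) = -524$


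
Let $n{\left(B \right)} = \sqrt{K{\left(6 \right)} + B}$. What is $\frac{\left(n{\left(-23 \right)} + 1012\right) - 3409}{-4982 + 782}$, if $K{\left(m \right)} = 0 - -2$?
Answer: $\frac{799}{1400} - \frac{i \sqrt{21}}{4200} \approx 0.57071 - 0.0010911 i$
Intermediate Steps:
$K{\left(m \right)} = 2$ ($K{\left(m \right)} = 0 + 2 = 2$)
$n{\left(B \right)} = \sqrt{2 + B}$
$\frac{\left(n{\left(-23 \right)} + 1012\right) - 3409}{-4982 + 782} = \frac{\left(\sqrt{2 - 23} + 1012\right) - 3409}{-4982 + 782} = \frac{\left(\sqrt{-21} + 1012\right) - 3409}{-4200} = \left(\left(i \sqrt{21} + 1012\right) - 3409\right) \left(- \frac{1}{4200}\right) = \left(\left(1012 + i \sqrt{21}\right) - 3409\right) \left(- \frac{1}{4200}\right) = \left(-2397 + i \sqrt{21}\right) \left(- \frac{1}{4200}\right) = \frac{799}{1400} - \frac{i \sqrt{21}}{4200}$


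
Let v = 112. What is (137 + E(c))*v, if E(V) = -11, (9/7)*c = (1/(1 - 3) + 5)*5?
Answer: 14112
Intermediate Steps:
c = 35/2 (c = 7*((1/(1 - 3) + 5)*5)/9 = 7*((1/(-2) + 5)*5)/9 = 7*((-½ + 5)*5)/9 = 7*((9/2)*5)/9 = (7/9)*(45/2) = 35/2 ≈ 17.500)
(137 + E(c))*v = (137 - 11)*112 = 126*112 = 14112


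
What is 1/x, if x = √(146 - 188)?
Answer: -I*√42/42 ≈ -0.1543*I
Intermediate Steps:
x = I*√42 (x = √(-42) = I*√42 ≈ 6.4807*I)
1/x = 1/(I*√42) = -I*√42/42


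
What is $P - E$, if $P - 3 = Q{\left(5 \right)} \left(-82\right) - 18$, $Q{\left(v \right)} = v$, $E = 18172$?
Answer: $-18597$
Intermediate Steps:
$P = -425$ ($P = 3 + \left(5 \left(-82\right) - 18\right) = 3 - 428 = -425$)
$P - E = -425 - 18172 = -18597$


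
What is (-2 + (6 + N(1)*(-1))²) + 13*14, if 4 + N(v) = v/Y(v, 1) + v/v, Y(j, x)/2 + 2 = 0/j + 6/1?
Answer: 16561/64 ≈ 258.77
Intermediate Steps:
Y(j, x) = 8 (Y(j, x) = -4 + 2*(0/j + 6/1) = -4 + 2*(0 + 6*1) = -4 + 2*(0 + 6) = -4 + 2*6 = -4 + 12 = 8)
N(v) = -3 + v/8 (N(v) = -4 + (v/8 + v/v) = -4 + (v*(⅛) + 1) = -4 + (v/8 + 1) = -4 + (1 + v/8) = -3 + v/8)
(-2 + (6 + N(1)*(-1))²) + 13*14 = (-2 + (6 + (-3 + (⅛)*1)*(-1))²) + 13*14 = (-2 + (6 + (-3 + ⅛)*(-1))²) + 182 = (-2 + (6 - 23/8*(-1))²) + 182 = (-2 + (6 + 23/8)²) + 182 = (-2 + (71/8)²) + 182 = (-2 + 5041/64) + 182 = 4913/64 + 182 = 16561/64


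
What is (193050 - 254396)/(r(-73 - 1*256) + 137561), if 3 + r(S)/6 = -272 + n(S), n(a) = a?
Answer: -61346/133937 ≈ -0.45802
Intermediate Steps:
r(S) = -1650 + 6*S (r(S) = -18 + 6*(-272 + S) = -18 + (-1632 + 6*S) = -1650 + 6*S)
(193050 - 254396)/(r(-73 - 1*256) + 137561) = (193050 - 254396)/((-1650 + 6*(-73 - 1*256)) + 137561) = -61346/((-1650 + 6*(-73 - 256)) + 137561) = -61346/((-1650 + 6*(-329)) + 137561) = -61346/((-1650 - 1974) + 137561) = -61346/(-3624 + 137561) = -61346/133937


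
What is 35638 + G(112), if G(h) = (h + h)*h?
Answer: 60726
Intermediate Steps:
G(h) = 2*h**2 (G(h) = (2*h)*h = 2*h**2)
35638 + G(112) = 35638 + 2*112**2 = 35638 + 2*12544 = 35638 + 25088 = 60726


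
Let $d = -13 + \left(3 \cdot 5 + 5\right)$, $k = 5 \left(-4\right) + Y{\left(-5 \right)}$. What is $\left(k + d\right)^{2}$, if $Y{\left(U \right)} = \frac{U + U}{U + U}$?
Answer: $144$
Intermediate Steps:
$Y{\left(U \right)} = 1$ ($Y{\left(U \right)} = \frac{2 U}{2 U} = 2 U \frac{1}{2 U} = 1$)
$k = -19$ ($k = 5 \left(-4\right) + 1 = -20 + 1 = -19$)
$d = 7$ ($d = -13 + \left(15 + 5\right) = -13 + 20 = 7$)
$\left(k + d\right)^{2} = \left(-19 + 7\right)^{2} = \left(-12\right)^{2} = 144$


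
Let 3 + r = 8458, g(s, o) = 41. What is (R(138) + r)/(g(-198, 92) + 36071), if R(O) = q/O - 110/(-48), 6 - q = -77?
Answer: 76537/326784 ≈ 0.23421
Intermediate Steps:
q = 83 (q = 6 - 1*(-77) = 6 + 77 = 83)
r = 8455 (r = -3 + 8458 = 8455)
R(O) = 55/24 + 83/O (R(O) = 83/O - 110/(-48) = 83/O - 110*(-1/48) = 83/O + 55/24 = 55/24 + 83/O)
(R(138) + r)/(g(-198, 92) + 36071) = ((55/24 + 83/138) + 8455)/(41 + 36071) = ((55/24 + 83*(1/138)) + 8455)/36112 = ((55/24 + 83/138) + 8455)*(1/36112) = (1597/552 + 8455)*(1/36112) = (4668757/552)*(1/36112) = 76537/326784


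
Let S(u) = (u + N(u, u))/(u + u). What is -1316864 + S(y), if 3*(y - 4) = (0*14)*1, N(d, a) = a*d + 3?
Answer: -10534889/8 ≈ -1.3169e+6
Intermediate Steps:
N(d, a) = 3 + a*d
y = 4 (y = 4 + ((0*14)*1)/3 = 4 + (0*1)/3 = 4 + (1/3)*0 = 4 + 0 = 4)
S(u) = (3 + u + u**2)/(2*u) (S(u) = (u + (3 + u*u))/(u + u) = (u + (3 + u**2))/((2*u)) = (3 + u + u**2)*(1/(2*u)) = (3 + u + u**2)/(2*u))
-1316864 + S(y) = -1316864 + (1/2)*(3 + 4 + 4**2)/4 = -1316864 + (1/2)*(1/4)*(3 + 4 + 16) = -1316864 + (1/2)*(1/4)*23 = -1316864 + 23/8 = -10534889/8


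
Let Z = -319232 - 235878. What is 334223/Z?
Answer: -334223/555110 ≈ -0.60208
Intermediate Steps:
Z = -555110
334223/Z = 334223/(-555110) = 334223*(-1/555110) = -334223/555110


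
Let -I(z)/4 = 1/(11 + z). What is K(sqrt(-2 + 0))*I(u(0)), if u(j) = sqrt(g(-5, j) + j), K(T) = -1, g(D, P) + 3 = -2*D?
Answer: 22/57 - 2*sqrt(7)/57 ≈ 0.29313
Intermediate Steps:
g(D, P) = -3 - 2*D
u(j) = sqrt(7 + j) (u(j) = sqrt((-3 - 2*(-5)) + j) = sqrt((-3 + 10) + j) = sqrt(7 + j))
I(z) = -4/(11 + z)
K(sqrt(-2 + 0))*I(u(0)) = -(-4)/(11 + sqrt(7 + 0)) = -(-4)/(11 + sqrt(7)) = 4/(11 + sqrt(7))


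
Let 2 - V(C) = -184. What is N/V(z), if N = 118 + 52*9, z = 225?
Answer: 293/93 ≈ 3.1505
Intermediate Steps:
V(C) = 186 (V(C) = 2 - 1*(-184) = 2 + 184 = 186)
N = 586 (N = 118 + 468 = 586)
N/V(z) = 586/186 = 586*(1/186) = 293/93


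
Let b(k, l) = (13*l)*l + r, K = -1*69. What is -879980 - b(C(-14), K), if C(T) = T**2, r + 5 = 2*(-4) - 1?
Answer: -941859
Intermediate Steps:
K = -69
r = -14 (r = -5 + (2*(-4) - 1) = -5 + (-8 - 1) = -5 - 9 = -14)
b(k, l) = -14 + 13*l**2 (b(k, l) = (13*l)*l - 14 = 13*l**2 - 14 = -14 + 13*l**2)
-879980 - b(C(-14), K) = -879980 - (-14 + 13*(-69)**2) = -879980 - (-14 + 13*4761) = -879980 - (-14 + 61893) = -879980 - 1*61879 = -879980 - 61879 = -941859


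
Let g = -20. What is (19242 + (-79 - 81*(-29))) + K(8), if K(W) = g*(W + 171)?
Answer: 17932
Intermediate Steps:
K(W) = -3420 - 20*W (K(W) = -20*(W + 171) = -20*(171 + W) = -3420 - 20*W)
(19242 + (-79 - 81*(-29))) + K(8) = (19242 + (-79 - 81*(-29))) + (-3420 - 20*8) = (19242 + (-79 + 2349)) + (-3420 - 160) = (19242 + 2270) - 3580 = 21512 - 3580 = 17932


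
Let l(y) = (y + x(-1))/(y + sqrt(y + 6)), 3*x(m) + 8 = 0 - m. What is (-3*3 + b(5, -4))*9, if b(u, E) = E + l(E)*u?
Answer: -249/7 + 285*sqrt(2)/14 ≈ -6.7821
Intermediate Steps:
x(m) = -8/3 - m/3 (x(m) = -8/3 + (0 - m)/3 = -8/3 + (-m)/3 = -8/3 - m/3)
l(y) = (-7/3 + y)/(y + sqrt(6 + y)) (l(y) = (y + (-8/3 - 1/3*(-1)))/(y + sqrt(y + 6)) = (y + (-8/3 + 1/3))/(y + sqrt(6 + y)) = (y - 7/3)/(y + sqrt(6 + y)) = (-7/3 + y)/(y + sqrt(6 + y)))
b(u, E) = E + u*(-7/3 + E)/(E + sqrt(6 + E)) (b(u, E) = E + ((-7/3 + E)/(E + sqrt(6 + E)))*u = E + u*(-7/3 + E)/(E + sqrt(6 + E)))
(-3*3 + b(5, -4))*9 = (-3*3 + (-4*(-4 + sqrt(6 - 4)) + (1/3)*5*(-7 + 3*(-4)))/(-4 + sqrt(6 - 4)))*9 = (-9 + (-4*(-4 + sqrt(2)) + (1/3)*5*(-7 - 12))/(-4 + sqrt(2)))*9 = (-9 + ((16 - 4*sqrt(2)) + (1/3)*5*(-19))/(-4 + sqrt(2)))*9 = (-9 + ((16 - 4*sqrt(2)) - 95/3)/(-4 + sqrt(2)))*9 = (-9 + (-47/3 - 4*sqrt(2))/(-4 + sqrt(2)))*9 = -81 + 9*(-47/3 - 4*sqrt(2))/(-4 + sqrt(2))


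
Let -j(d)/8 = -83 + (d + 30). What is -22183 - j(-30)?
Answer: -22847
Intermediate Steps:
j(d) = 424 - 8*d (j(d) = -8*(-83 + (d + 30)) = -8*(-83 + (30 + d)) = -8*(-53 + d) = 424 - 8*d)
-22183 - j(-30) = -22183 - (424 - 8*(-30)) = -22183 - (424 + 240) = -22183 - 1*664 = -22183 - 664 = -22847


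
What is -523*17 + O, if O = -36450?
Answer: -45341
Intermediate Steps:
-523*17 + O = -523*17 - 36450 = -8891 - 36450 = -45341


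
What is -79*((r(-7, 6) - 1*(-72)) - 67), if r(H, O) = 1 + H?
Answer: 79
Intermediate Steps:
-79*((r(-7, 6) - 1*(-72)) - 67) = -79*(((1 - 7) - 1*(-72)) - 67) = -79*((-6 + 72) - 67) = -79*(66 - 67) = -79*(-1) = 79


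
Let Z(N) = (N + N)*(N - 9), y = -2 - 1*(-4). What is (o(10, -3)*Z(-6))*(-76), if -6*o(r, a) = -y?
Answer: -4560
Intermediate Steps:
y = 2 (y = -2 + 4 = 2)
Z(N) = 2*N*(-9 + N) (Z(N) = (2*N)*(-9 + N) = 2*N*(-9 + N))
o(r, a) = 1/3 (o(r, a) = -(-1)*2/6 = -1/6*(-2) = 1/3)
(o(10, -3)*Z(-6))*(-76) = ((2*(-6)*(-9 - 6))/3)*(-76) = ((2*(-6)*(-15))/3)*(-76) = ((1/3)*180)*(-76) = 60*(-76) = -4560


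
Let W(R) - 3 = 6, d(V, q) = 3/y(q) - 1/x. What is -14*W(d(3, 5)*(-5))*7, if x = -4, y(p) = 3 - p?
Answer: -882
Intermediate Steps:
d(V, q) = ¼ + 3/(3 - q) (d(V, q) = 3/(3 - q) - 1/(-4) = 3/(3 - q) - 1*(-¼) = 3/(3 - q) + ¼ = ¼ + 3/(3 - q))
W(R) = 9 (W(R) = 3 + 6 = 9)
-14*W(d(3, 5)*(-5))*7 = -14*9*7 = -126*7 = -882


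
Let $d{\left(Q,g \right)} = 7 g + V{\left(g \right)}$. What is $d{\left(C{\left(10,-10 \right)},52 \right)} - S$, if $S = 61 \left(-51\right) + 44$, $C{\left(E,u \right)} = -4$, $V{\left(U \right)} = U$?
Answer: $3483$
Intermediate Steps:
$d{\left(Q,g \right)} = 8 g$ ($d{\left(Q,g \right)} = 7 g + g = 8 g$)
$S = -3067$ ($S = -3111 + 44 = -3067$)
$d{\left(C{\left(10,-10 \right)},52 \right)} - S = 8 \cdot 52 - -3067 = 416 + 3067 = 3483$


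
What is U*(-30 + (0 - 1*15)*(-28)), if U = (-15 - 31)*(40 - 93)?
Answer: 950820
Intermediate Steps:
U = 2438 (U = -46*(-53) = 2438)
U*(-30 + (0 - 1*15)*(-28)) = 2438*(-30 + (0 - 1*15)*(-28)) = 2438*(-30 + (0 - 15)*(-28)) = 2438*(-30 - 15*(-28)) = 2438*(-30 + 420) = 2438*390 = 950820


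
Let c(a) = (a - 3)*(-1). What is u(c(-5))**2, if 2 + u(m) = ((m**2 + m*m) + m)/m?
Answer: 225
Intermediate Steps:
c(a) = 3 - a (c(a) = (-3 + a)*(-1) = 3 - a)
u(m) = -2 + (m + 2*m**2)/m (u(m) = -2 + ((m**2 + m*m) + m)/m = -2 + ((m**2 + m**2) + m)/m = -2 + (2*m**2 + m)/m = -2 + (m + 2*m**2)/m)
u(c(-5))**2 = (-1 + 2*(3 - 1*(-5)))**2 = (-1 + 2*(3 + 5))**2 = (-1 + 2*8)**2 = (-1 + 16)**2 = 15**2 = 225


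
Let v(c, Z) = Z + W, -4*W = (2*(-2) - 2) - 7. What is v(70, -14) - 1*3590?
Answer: -14403/4 ≈ -3600.8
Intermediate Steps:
W = 13/4 (W = -((2*(-2) - 2) - 7)/4 = -((-4 - 2) - 7)/4 = -(-6 - 7)/4 = -¼*(-13) = 13/4 ≈ 3.2500)
v(c, Z) = 13/4 + Z (v(c, Z) = Z + 13/4 = 13/4 + Z)
v(70, -14) - 1*3590 = (13/4 - 14) - 1*3590 = -43/4 - 3590 = -14403/4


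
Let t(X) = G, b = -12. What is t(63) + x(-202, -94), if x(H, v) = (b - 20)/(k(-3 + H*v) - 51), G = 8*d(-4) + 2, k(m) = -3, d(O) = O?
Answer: -794/27 ≈ -29.407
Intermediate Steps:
G = -30 (G = 8*(-4) + 2 = -32 + 2 = -30)
x(H, v) = 16/27 (x(H, v) = (-12 - 20)/(-3 - 51) = -32/(-54) = -32*(-1/54) = 16/27)
t(X) = -30
t(63) + x(-202, -94) = -30 + 16/27 = -794/27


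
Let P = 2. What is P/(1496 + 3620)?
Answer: 1/2558 ≈ 0.00039093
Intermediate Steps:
P/(1496 + 3620) = 2/(1496 + 3620) = 2/5116 = (1/5116)*2 = 1/2558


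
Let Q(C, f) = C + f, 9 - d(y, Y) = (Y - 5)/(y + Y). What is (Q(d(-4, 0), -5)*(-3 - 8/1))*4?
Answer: -121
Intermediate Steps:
d(y, Y) = 9 - (-5 + Y)/(Y + y) (d(y, Y) = 9 - (Y - 5)/(y + Y) = 9 - (-5 + Y)/(Y + y))
(Q(d(-4, 0), -5)*(-3 - 8/1))*4 = (((5 + 8*0 + 9*(-4))/(0 - 4) - 5)*(-3 - 8/1))*4 = (((5 + 0 - 36)/(-4) - 5)*(-3 - 8*1))*4 = ((-1/4*(-31) - 5)*(-3 - 8))*4 = ((31/4 - 5)*(-11))*4 = ((11/4)*(-11))*4 = -121/4*4 = -121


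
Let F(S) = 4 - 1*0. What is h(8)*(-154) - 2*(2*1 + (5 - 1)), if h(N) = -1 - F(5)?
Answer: 758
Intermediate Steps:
F(S) = 4 (F(S) = 4 + 0 = 4)
h(N) = -5 (h(N) = -1 - 1*4 = -1 - 4 = -5)
h(8)*(-154) - 2*(2*1 + (5 - 1)) = -5*(-154) - 2*(2*1 + (5 - 1)) = 770 - 2*(2 + 4) = 770 - 2*6 = 770 - 12 = 758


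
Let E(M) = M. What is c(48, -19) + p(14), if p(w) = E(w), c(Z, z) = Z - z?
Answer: 81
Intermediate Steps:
p(w) = w
c(48, -19) + p(14) = (48 - 1*(-19)) + 14 = (48 + 19) + 14 = 67 + 14 = 81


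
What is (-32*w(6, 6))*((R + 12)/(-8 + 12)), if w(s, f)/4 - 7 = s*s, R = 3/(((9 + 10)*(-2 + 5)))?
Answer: -315104/19 ≈ -16584.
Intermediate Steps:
R = 1/19 (R = 3/((19*3)) = 3/57 = 3*(1/57) = 1/19 ≈ 0.052632)
w(s, f) = 28 + 4*s**2 (w(s, f) = 28 + 4*(s*s) = 28 + 4*s**2)
(-32*w(6, 6))*((R + 12)/(-8 + 12)) = (-32*(28 + 4*6**2))*((1/19 + 12)/(-8 + 12)) = (-32*(28 + 4*36))*((229/19)/4) = (-32*(28 + 144))*((229/19)*(1/4)) = -32*172*(229/76) = -5504*229/76 = -315104/19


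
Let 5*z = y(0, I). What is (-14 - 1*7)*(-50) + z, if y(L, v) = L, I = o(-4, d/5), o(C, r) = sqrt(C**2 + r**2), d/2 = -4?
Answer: 1050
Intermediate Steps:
d = -8 (d = 2*(-4) = -8)
I = 4*sqrt(29)/5 (I = sqrt((-4)**2 + (-8/5)**2) = sqrt(16 + (-8*1/5)**2) = sqrt(16 + (-8/5)**2) = sqrt(16 + 64/25) = sqrt(464/25) = 4*sqrt(29)/5 ≈ 4.3081)
z = 0 (z = (1/5)*0 = 0)
(-14 - 1*7)*(-50) + z = (-14 - 1*7)*(-50) + 0 = (-14 - 7)*(-50) + 0 = -21*(-50) + 0 = 1050 + 0 = 1050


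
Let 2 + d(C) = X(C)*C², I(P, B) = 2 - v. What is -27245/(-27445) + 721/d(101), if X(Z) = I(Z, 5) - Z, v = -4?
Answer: 5276651984/5319373433 ≈ 0.99197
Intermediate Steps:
I(P, B) = 6 (I(P, B) = 2 - 1*(-4) = 2 + 4 = 6)
X(Z) = 6 - Z
d(C) = -2 + C²*(6 - C) (d(C) = -2 + (6 - C)*C² = -2 + C²*(6 - C))
-27245/(-27445) + 721/d(101) = -27245/(-27445) + 721/(-2 + 101²*(6 - 1*101)) = -27245*(-1/27445) + 721/(-2 + 10201*(6 - 101)) = 5449/5489 + 721/(-2 + 10201*(-95)) = 5449/5489 + 721/(-2 - 969095) = 5449/5489 + 721/(-969097) = 5449/5489 + 721*(-1/969097) = 5449/5489 - 721/969097 = 5276651984/5319373433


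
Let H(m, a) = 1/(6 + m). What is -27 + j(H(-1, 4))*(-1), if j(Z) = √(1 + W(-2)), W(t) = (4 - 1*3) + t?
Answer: -27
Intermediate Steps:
W(t) = 1 + t (W(t) = (4 - 3) + t = 1 + t)
j(Z) = 0 (j(Z) = √(1 + (1 - 2)) = √(1 - 1) = √0 = 0)
-27 + j(H(-1, 4))*(-1) = -27 + 0*(-1) = -27 + 0 = -27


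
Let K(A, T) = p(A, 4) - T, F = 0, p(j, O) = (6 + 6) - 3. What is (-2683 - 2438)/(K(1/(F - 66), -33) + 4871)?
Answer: -5121/4913 ≈ -1.0423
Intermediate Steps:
p(j, O) = 9 (p(j, O) = 12 - 3 = 9)
K(A, T) = 9 - T
(-2683 - 2438)/(K(1/(F - 66), -33) + 4871) = (-2683 - 2438)/((9 - 1*(-33)) + 4871) = -5121/((9 + 33) + 4871) = -5121/(42 + 4871) = -5121/4913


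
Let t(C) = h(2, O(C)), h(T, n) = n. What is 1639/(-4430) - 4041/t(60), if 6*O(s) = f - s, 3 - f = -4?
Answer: 107322913/234790 ≈ 457.10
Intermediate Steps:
f = 7 (f = 3 - 1*(-4) = 3 + 4 = 7)
O(s) = 7/6 - s/6 (O(s) = (7 - s)/6 = 7/6 - s/6)
t(C) = 7/6 - C/6
1639/(-4430) - 4041/t(60) = 1639/(-4430) - 4041/(7/6 - 1/6*60) = 1639*(-1/4430) - 4041/(7/6 - 10) = -1639/4430 - 4041/(-53/6) = -1639/4430 - 4041*(-6/53) = -1639/4430 + 24246/53 = 107322913/234790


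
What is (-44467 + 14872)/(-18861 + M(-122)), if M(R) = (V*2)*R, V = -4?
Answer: 5919/3577 ≈ 1.6547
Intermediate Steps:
M(R) = -8*R (M(R) = (-4*2)*R = -8*R)
(-44467 + 14872)/(-18861 + M(-122)) = (-44467 + 14872)/(-18861 - 8*(-122)) = -29595/(-18861 + 976) = -29595/(-17885) = -29595*(-1/17885) = 5919/3577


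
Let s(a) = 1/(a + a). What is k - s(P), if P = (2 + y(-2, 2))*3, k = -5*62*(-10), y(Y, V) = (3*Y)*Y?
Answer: 260399/84 ≈ 3100.0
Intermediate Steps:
y(Y, V) = 3*Y²
k = 3100 (k = -310*(-10) = 3100)
P = 42 (P = (2 + 3*(-2)²)*3 = (2 + 3*4)*3 = (2 + 12)*3 = 14*3 = 42)
s(a) = 1/(2*a)
k - s(P) = 3100 - 1/(2*42) = 3100 - 1*1/84 = 3100 - 1/84 = 260399/84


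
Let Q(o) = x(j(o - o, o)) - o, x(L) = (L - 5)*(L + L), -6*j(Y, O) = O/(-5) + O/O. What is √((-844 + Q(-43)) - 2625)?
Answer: 3*I*√9458/5 ≈ 58.351*I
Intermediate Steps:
j(Y, O) = -⅙ + O/30 (j(Y, O) = -(O/(-5) + O/O)/6 = -(O*(-⅕) + 1)/6 = -(-O/5 + 1)/6 = -(1 - O/5)/6 = -⅙ + O/30)
x(L) = 2*L*(-5 + L) (x(L) = (-5 + L)*(2*L) = 2*L*(-5 + L))
Q(o) = -o + 2*(-31/6 + o/30)*(-⅙ + o/30) (Q(o) = 2*(-⅙ + o/30)*(-5 + (-⅙ + o/30)) - o = 2*(-⅙ + o/30)*(-31/6 + o/30) - o = 2*(-31/6 + o/30)*(-⅙ + o/30) - o = -o + 2*(-31/6 + o/30)*(-⅙ + o/30))
√((-844 + Q(-43)) - 2625) = √((-844 + (31/18 - 61/45*(-43) + (1/450)*(-43)²)) - 2625) = √((-844 + (31/18 + 2623/45 + (1/450)*1849)) - 2625) = √((-844 + (31/18 + 2623/45 + 1849/450)) - 2625) = √((-844 + 1603/25) - 2625) = √(-19497/25 - 2625) = √(-85122/25) = 3*I*√9458/5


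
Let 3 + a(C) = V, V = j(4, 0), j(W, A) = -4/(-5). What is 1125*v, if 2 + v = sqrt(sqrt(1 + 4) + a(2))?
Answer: -2250 + 225*sqrt(-55 + 25*sqrt(5)) ≈ -2036.3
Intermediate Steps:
j(W, A) = 4/5 (j(W, A) = -4*(-1/5) = 4/5)
V = 4/5 ≈ 0.80000
a(C) = -11/5 (a(C) = -3 + 4/5 = -11/5)
v = -2 + sqrt(-11/5 + sqrt(5)) (v = -2 + sqrt(sqrt(1 + 4) - 11/5) = -2 + sqrt(sqrt(5) - 11/5) = -2 + sqrt(-11/5 + sqrt(5)) ≈ -1.8101)
1125*v = 1125*(-2 + sqrt(-55 + 25*sqrt(5))/5) = -2250 + 225*sqrt(-55 + 25*sqrt(5))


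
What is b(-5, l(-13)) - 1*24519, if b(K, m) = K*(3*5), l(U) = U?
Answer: -24594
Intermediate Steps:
b(K, m) = 15*K (b(K, m) = K*15 = 15*K)
b(-5, l(-13)) - 1*24519 = 15*(-5) - 1*24519 = -75 - 24519 = -24594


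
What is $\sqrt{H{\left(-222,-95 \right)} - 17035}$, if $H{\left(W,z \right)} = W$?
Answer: $i \sqrt{17257} \approx 131.37 i$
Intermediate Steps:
$\sqrt{H{\left(-222,-95 \right)} - 17035} = \sqrt{-222 - 17035} = \sqrt{-17257} = i \sqrt{17257}$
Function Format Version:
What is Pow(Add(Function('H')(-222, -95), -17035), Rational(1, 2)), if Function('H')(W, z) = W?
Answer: Mul(I, Pow(17257, Rational(1, 2))) ≈ Mul(131.37, I)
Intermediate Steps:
Pow(Add(Function('H')(-222, -95), -17035), Rational(1, 2)) = Pow(Add(-222, -17035), Rational(1, 2)) = Pow(-17257, Rational(1, 2)) = Mul(I, Pow(17257, Rational(1, 2)))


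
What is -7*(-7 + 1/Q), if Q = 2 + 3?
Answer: 238/5 ≈ 47.600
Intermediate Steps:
Q = 5
-7*(-7 + 1/Q) = -7*(-7 + 1/5) = -7*(-7 + ⅕) = -7*(-34/5) = 238/5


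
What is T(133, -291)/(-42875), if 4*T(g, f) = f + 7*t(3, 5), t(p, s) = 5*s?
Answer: 29/42875 ≈ 0.00067639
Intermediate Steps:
T(g, f) = 175/4 + f/4 (T(g, f) = (f + 7*(5*5))/4 = (f + 7*25)/4 = (f + 175)/4 = (175 + f)/4 = 175/4 + f/4)
T(133, -291)/(-42875) = (175/4 + (¼)*(-291))/(-42875) = (175/4 - 291/4)*(-1/42875) = -29*(-1/42875) = 29/42875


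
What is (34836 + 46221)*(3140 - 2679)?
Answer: 37367277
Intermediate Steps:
(34836 + 46221)*(3140 - 2679) = 81057*461 = 37367277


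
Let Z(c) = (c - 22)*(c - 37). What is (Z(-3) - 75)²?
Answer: 855625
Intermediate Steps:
Z(c) = (-37 + c)*(-22 + c) (Z(c) = (-22 + c)*(-37 + c) = (-37 + c)*(-22 + c))
(Z(-3) - 75)² = ((814 + (-3)² - 59*(-3)) - 75)² = ((814 + 9 + 177) - 75)² = (1000 - 75)² = 925² = 855625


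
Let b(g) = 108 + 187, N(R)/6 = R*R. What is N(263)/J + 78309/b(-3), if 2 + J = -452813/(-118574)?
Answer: 2906760034221/12724235 ≈ 2.2844e+5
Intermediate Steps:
N(R) = 6*R**2 (N(R) = 6*(R*R) = 6*R**2)
J = 215665/118574 (J = -2 - 452813/(-118574) = -2 - 452813*(-1/118574) = -2 + 452813/118574 = 215665/118574 ≈ 1.8188)
b(g) = 295
N(263)/J + 78309/b(-3) = (6*263**2)/(215665/118574) + 78309/295 = (6*69169)*(118574/215665) + 78309*(1/295) = 415014*(118574/215665) + 78309/295 = 49209870036/215665 + 78309/295 = 2906760034221/12724235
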